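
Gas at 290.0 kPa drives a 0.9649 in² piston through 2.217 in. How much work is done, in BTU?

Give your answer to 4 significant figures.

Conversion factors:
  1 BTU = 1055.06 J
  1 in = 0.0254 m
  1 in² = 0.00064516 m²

0.009635 BTU

290.0 kPa → 290000 Pa
0.9649 in² → 6.22515×10⁻⁴ m²
F = P × A = 290000 × 6.22515×10⁻⁴ = 180.529 N
2.217 in → 0.0563118 m
W = F × d = 180.529 × 0.0563118 = 10.1659 J
In BTU: 10.1659 / 1055.06 = 0.00963538 BTU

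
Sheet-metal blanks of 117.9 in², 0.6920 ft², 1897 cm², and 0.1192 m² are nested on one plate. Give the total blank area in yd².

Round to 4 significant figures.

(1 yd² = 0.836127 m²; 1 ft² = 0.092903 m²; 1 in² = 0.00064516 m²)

117.9 in² × 0.00064516 → 0.0760644 m²
0.6920 ft² × 0.092903 → 0.0642889 m²
1897 cm² × 0.0001 → 0.1897 m²
0.1192 m² (already m²)
Total: 0.0760644 + 0.0642889 + 0.1897 + 0.1192 = 0.449253 m²
In yd²: 0.449253 / 0.836127 = 0.537302 yd²

0.5373 yd²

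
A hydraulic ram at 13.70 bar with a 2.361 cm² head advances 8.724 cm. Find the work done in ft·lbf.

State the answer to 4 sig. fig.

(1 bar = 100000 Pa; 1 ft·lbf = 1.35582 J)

13.70 bar → 1.37×10⁶ Pa
2.361 cm² → 2.361×10⁻⁴ m²
F = P × A = 1.37×10⁶ × 2.361×10⁻⁴ = 323.457 N
8.724 cm → 0.08724 m
W = F × d = 323.457 × 0.08724 = 28.2184 J
In ft·lbf: 28.2184 / 1.35582 = 20.8128 ft·lbf

20.81 ft·lbf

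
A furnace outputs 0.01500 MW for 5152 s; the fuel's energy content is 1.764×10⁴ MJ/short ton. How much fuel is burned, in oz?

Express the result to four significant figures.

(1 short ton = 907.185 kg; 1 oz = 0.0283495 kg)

140.2 oz

0.01500 MW → 15000 W
E = P × t = 15000 × 5152 = 7.728×10⁷ J
1.764×10⁴ MJ/short ton → 1.94448×10⁷ J/kg
m = E / e_s = 7.728×10⁷ / 1.94448×10⁷ = 3.97433 kg
In oz: 3.97433 / 0.0283495 = 140.19 oz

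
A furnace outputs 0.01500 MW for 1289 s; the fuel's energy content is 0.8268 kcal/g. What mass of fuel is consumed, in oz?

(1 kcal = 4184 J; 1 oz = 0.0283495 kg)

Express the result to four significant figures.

197.2 oz

0.01500 MW → 15000 W
E = P × t = 15000 × 1289 = 1.9335×10⁷ J
0.8268 kcal/g → 3.45933×10⁶ J/kg
m = E / e_s = 1.9335×10⁷ / 3.45933×10⁶ = 5.58923 kg
In oz: 5.58923 / 0.0283495 = 197.154 oz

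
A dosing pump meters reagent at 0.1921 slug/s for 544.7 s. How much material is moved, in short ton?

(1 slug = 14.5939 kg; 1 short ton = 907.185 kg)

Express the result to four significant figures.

0.1921 slug/s → 2.80349 kg/s
m = ṁ × t = 2.80349 × 544.7 = 1527.06 kg
In short ton: 1527.06 / 907.185 = 1.6833 short ton

1.683 short ton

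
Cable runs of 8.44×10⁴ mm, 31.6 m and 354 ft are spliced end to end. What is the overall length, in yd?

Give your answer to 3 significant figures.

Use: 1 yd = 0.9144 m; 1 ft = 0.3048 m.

8.44×10⁴ mm × 0.001 → 84.4 m
31.6 m (already m)
354 ft × 0.3048 → 107.899 m
Combined: 84.4 + 31.6 + 107.899 = 223.899 m
In yd: 223.899 / 0.9144 = 244.859 yd

245 yd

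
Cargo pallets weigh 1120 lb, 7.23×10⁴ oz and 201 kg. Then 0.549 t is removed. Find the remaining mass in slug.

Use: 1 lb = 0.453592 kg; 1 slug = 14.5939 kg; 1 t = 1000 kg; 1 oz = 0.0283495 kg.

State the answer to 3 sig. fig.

151 slug

1120 lb × 0.453592 = 508.023 kg
7.23×10⁴ oz × 0.0283495 = 2049.67 kg
201 kg (already kg)
0.549 t × 1000 = 549 kg
Result: 508.023 + 2049.67 + 201 − 549 = 2209.69 kg
In slug: 2209.69 / 14.5939 = 151.412 slug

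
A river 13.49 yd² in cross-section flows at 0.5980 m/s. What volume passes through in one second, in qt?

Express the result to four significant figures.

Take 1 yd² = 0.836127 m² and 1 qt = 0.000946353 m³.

7127 qt

13.49 yd² × 0.836127 = 11.2794 m²
V = v × A × t = 0.598 m/s × 11.2794 m² × 1 s = 6.74508 m³
6.74508 m³ ÷ (0.000946353 m³/qt) = 7127.45 qt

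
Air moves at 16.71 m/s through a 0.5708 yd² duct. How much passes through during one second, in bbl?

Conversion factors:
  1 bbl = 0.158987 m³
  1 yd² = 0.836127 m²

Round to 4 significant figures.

50.16 bbl

0.5708 yd² × 0.836127 → 0.477261 m²
V = v × A × t = 16.71 m/s × 0.477261 m² × 1 s = 7.97503 m³
7.97503 m³ ÷ (0.158987 m³/bbl) = 50.1615 bbl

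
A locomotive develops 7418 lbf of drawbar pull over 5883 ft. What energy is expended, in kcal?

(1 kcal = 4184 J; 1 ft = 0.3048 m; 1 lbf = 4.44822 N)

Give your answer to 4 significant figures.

7418 lbf × 4.44822 → 32996.9 N
5883 ft × 0.3048 → 1793.14 m
W = F × d = 32996.9 N × 1793.14 m = 5.91681×10⁷ J
5.91681×10⁷ J ÷ (4184 J/kcal) = 14141.5 kcal

1.414×10⁴ kcal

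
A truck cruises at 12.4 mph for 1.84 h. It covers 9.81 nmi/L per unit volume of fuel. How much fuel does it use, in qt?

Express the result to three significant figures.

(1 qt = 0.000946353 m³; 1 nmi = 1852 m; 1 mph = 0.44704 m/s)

2.14 qt

12.4 mph → 5.5433 m/s
1.84 h → 6624 s
d = v × t = 5.5433 × 6624 = 36718.8 m
9.81 nmi/L → 1.81681×10⁷ m/m³
V = d / (distance per unit fuel) = 36718.8 / 1.81681×10⁷ = 0.00202106 m³
In qt: 0.00202106 / 0.000946353 = 2.13563 qt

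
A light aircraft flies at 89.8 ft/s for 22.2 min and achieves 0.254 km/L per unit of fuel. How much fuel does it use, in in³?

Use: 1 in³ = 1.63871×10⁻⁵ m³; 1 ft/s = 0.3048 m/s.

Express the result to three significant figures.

8760 in³

89.8 ft/s → 27.371 m/s
22.2 min → 1332 s
d = v × t = 27.371 × 1332 = 36458.2 m
0.254 km/L → 254000 m/m³
V = d / (distance per unit fuel) = 36458.2 / 254000 = 0.143536 m³
In in³: 0.143536 / 1.63871×10⁻⁵ = 8759.08 in³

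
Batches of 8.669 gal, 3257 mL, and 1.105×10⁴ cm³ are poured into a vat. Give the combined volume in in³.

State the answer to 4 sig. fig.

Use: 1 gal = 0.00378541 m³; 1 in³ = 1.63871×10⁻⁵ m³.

8.669 gal × 0.00378541 = 0.0328157 m³
3257 mL × 10⁻⁶ = 0.003257 m³
1.105×10⁴ cm³ × 10⁻⁶ = 0.01105 m³
Combined: 0.0328157 + 0.003257 + 0.01105 = 0.0471227 m³
In in³: 0.0471227 / 1.63871×10⁻⁵ = 2875.6 in³

2876 in³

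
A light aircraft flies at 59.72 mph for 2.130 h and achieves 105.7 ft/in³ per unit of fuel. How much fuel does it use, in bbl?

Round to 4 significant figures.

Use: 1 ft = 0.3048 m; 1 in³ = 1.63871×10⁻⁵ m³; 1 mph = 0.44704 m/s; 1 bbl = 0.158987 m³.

59.72 mph → 26.6972 m/s
2.130 h → 7668 s
d = v × t = 26.6972 × 7668 = 204714 m
105.7 ft/in³ → 1.96602×10⁶ m/m³
V = d / (distance per unit fuel) = 204714 / 1.96602×10⁶ = 0.104126 m³
In bbl: 0.104126 / 0.158987 = 0.654934 bbl

0.6549 bbl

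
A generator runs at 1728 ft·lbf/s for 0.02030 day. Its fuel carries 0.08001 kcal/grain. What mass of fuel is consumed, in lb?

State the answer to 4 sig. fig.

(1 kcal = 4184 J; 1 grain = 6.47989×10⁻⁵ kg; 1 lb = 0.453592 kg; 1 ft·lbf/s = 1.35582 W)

1728 ft·lbf/s → 2342.86 W
0.02030 day → 1753.92 s
E = P × t = 2342.86 × 1753.92 = 4.10919×10⁶ J
0.08001 kcal/grain → 5.16617×10⁶ J/kg
m = E / e_s = 4.10919×10⁶ / 5.16617×10⁶ = 0.795404 kg
In lb: 0.795404 / 0.453592 = 1.75357 lb

1.754 lb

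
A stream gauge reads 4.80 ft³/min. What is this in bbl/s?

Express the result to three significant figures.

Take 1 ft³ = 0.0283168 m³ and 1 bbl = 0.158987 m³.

4.80 ft³/min × 0.0283168 m³/ft³ ÷ 60 s/min = 0.00226534 m³/s
0.00226534 m³/s ÷ 0.158987 m³/bbl = 0.0142486 bbl/s

0.0142 bbl/s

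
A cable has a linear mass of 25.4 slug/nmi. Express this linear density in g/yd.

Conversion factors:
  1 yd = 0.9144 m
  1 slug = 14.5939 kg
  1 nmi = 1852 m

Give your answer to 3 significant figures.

183 g/yd

25.4 slug/nmi × 14.5939 kg/slug ÷ 1852 m/nmi = 0.200154 kg/m
0.200154 kg/m ÷ 0.001 kg/g × 0.9144 m/yd = 183.021 g/yd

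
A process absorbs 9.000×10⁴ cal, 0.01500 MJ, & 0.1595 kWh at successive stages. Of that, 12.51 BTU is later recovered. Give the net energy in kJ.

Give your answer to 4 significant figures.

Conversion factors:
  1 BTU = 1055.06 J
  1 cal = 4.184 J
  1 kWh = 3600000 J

9.000×10⁴ cal × 4.184 = 376560 J
0.01500 MJ × 1000000 = 15000 J
0.1595 kWh × 3600000 = 574200 J
12.51 BTU × 1055.06 = 13198.8 J
Sum: 376560 + 15000 + 574200 − 13198.8 = 952561 J
In kJ: 952561 / 1000 = 952.561 kJ

952.6 kJ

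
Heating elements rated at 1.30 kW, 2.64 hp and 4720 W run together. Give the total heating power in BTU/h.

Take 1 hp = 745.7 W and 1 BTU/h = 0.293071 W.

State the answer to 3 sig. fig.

2.73×10⁴ BTU/h

1.30 kW × 1000 → 1300 W
2.64 hp × 745.7 → 1968.65 W
4720 W (already W)
Combined: 1300 + 1968.65 + 4720 = 7988.65 W
In BTU/h: 7988.65 / 0.293071 = 27258.4 BTU/h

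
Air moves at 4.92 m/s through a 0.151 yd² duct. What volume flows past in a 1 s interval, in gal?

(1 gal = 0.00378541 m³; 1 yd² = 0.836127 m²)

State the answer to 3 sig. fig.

164 gal

0.151 yd² × 0.836127 → 0.126255 m²
V = v × A × t = 4.92 m/s × 0.126255 m² × 1 s = 0.621175 m³
0.621175 m³ ÷ (0.00378541 m³/gal) = 164.097 gal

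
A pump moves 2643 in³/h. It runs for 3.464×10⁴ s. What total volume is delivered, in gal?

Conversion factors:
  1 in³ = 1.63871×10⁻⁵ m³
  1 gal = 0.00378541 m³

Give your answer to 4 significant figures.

110.1 gal

2643 in³/h → 1.20309×10⁻⁵ m³/s
V = Q × t = 1.20309×10⁻⁵ × 34640 = 0.41675 m³
In gal: 0.41675 / 0.00378541 = 110.094 gal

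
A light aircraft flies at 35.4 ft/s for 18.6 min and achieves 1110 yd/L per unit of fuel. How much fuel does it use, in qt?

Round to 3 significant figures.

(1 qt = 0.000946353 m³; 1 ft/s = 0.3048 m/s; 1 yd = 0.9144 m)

35.4 ft/s → 10.7899 m/s
18.6 min → 1116 s
d = v × t = 10.7899 × 1116 = 12041.5 m
1110 yd/L → 1.01498×10⁶ m/m³
V = d / (distance per unit fuel) = 12041.5 / 1.01498×10⁶ = 0.0118638 m³
In qt: 0.0118638 / 0.000946353 = 12.5363 qt

12.5 qt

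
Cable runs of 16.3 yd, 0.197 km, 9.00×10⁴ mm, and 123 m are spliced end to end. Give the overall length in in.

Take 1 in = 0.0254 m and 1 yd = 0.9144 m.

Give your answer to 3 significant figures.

1.67×10⁴ in

16.3 yd × 0.9144 = 14.9047 m
0.197 km × 1000 = 197 m
9.00×10⁴ mm × 0.001 = 90 m
123 m (already m)
Combined: 14.9047 + 197 + 90 + 123 = 424.905 m
In in: 424.905 / 0.0254 = 16728.5 in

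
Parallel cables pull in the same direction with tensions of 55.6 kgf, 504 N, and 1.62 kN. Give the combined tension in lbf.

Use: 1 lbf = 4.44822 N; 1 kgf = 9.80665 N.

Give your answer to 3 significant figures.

55.6 kgf × 9.80665 = 545.25 N
504 N (already N)
1.62 kN × 1000 = 1620 N
Combined: 545.25 + 504 + 1620 = 2669.25 N
In lbf: 2669.25 / 4.44822 = 600.071 lbf

600 lbf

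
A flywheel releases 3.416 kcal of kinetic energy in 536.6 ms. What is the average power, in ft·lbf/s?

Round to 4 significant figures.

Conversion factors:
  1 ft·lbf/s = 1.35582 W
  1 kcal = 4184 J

1.965×10⁴ ft·lbf/s

3.416 kcal × 4184 = 14292.5 J
536.6 ms × 0.001 = 0.5366 s
P = E / t = 14292.5 J / 0.5366 s = 26635.3 W
26635.3 W ÷ (1.35582 W/ft·lbf/s) = 19645.2 ft·lbf/s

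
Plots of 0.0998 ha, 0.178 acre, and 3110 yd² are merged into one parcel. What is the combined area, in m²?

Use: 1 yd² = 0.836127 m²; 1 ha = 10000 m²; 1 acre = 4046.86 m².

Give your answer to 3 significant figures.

0.0998 ha × 10000 = 998 m²
0.178 acre × 4046.86 = 720.341 m²
3110 yd² × 0.836127 = 2600.35 m²
Combined: 998 + 720.341 + 2600.35 = 4318.69 m²

4320 m²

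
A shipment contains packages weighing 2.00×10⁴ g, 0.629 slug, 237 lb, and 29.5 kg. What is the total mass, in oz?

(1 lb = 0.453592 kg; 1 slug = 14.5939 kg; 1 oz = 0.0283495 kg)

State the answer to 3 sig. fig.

5860 oz

2.00×10⁴ g × 0.001 → 20 kg
0.629 slug × 14.5939 → 9.17956 kg
237 lb × 0.453592 → 107.501 kg
29.5 kg (already kg)
Total: 20 + 9.17956 + 107.501 + 29.5 = 166.181 kg
In oz: 166.181 / 0.0283495 = 5861.87 oz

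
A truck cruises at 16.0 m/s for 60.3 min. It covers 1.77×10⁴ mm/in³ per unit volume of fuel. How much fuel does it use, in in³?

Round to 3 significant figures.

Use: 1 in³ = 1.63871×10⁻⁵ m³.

60.3 min → 3618 s
d = v × t = 16 × 3618 = 57888 m
1.77×10⁴ mm/in³ → 1.08012×10⁶ m/m³
V = d / (distance per unit fuel) = 57888 / 1.08012×10⁶ = 0.053594 m³
In in³: 0.053594 / 1.63871×10⁻⁵ = 3270.5 in³

3270 in³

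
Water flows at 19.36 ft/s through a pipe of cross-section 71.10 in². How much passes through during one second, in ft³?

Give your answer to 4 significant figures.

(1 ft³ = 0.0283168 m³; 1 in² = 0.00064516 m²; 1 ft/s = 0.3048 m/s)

19.36 ft/s × 0.3048 = 5.90093 m/s
71.10 in² × 0.00064516 = 0.0458709 m²
V = v × A × t = 5.90093 m/s × 0.0458709 m² × 1 s = 0.270681 m³
0.270681 m³ ÷ (0.0283168 m³/ft³) = 9.55903 ft³

9.559 ft³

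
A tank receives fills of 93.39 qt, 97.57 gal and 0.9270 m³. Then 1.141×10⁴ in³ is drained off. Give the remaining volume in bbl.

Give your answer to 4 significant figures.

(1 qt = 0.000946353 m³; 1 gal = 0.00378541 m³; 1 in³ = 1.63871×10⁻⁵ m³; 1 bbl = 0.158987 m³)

7.534 bbl

93.39 qt × 0.000946353 → 0.0883799 m³
97.57 gal × 0.00378541 → 0.369342 m³
0.9270 m³ (already m³)
1.141×10⁴ in³ × 1.63871×10⁻⁵ → 0.186977 m³
Result: 0.0883799 + 0.369342 + 0.927 − 0.186977 = 1.19774 m³
In bbl: 1.19774 / 0.158987 = 7.53357 bbl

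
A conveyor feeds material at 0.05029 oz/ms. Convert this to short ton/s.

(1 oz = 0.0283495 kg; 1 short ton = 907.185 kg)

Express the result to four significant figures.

0.05029 oz/ms × 0.0283495 kg/oz ÷ 0.001 s/ms = 1.4257 kg/s
1.4257 kg/s ÷ 907.185 kg/short ton = 0.00157156 short ton/s

0.001572 short ton/s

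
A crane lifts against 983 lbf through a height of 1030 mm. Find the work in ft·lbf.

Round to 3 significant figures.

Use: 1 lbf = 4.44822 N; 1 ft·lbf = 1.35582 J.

3320 ft·lbf

983 lbf × 4.44822 = 4372.6 N
1030 mm × 0.001 = 1.03 m
W = F × d = 4372.6 N × 1.03 m = 4503.78 J
4503.78 J ÷ (1.35582 J/ft·lbf) = 3321.81 ft·lbf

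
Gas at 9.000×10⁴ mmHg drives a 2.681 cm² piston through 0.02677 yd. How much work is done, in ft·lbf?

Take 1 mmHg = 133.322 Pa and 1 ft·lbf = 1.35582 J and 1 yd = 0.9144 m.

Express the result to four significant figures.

9.000×10⁴ mmHg → 1.1999×10⁷ Pa
2.681 cm² → 2.681×10⁻⁴ m²
F = P × A = 1.1999×10⁷ × 2.681×10⁻⁴ = 3216.93 N
0.02677 yd → 0.0244785 m
W = F × d = 3216.93 × 0.0244785 = 78.7456 J
In ft·lbf: 78.7456 / 1.35582 = 58.0797 ft·lbf

58.08 ft·lbf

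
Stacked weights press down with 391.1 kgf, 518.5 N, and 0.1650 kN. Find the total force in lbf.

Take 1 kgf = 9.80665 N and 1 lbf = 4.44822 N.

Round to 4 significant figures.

391.1 kgf × 9.80665 → 3835.38 N
518.5 N (already N)
0.1650 kN × 1000 → 165 N
Combined: 3835.38 + 518.5 + 165 = 4518.88 N
In lbf: 4518.88 / 4.44822 = 1015.89 lbf

1016 lbf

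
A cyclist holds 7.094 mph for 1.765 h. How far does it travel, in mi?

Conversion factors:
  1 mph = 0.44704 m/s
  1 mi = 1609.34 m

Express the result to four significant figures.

7.094 mph × 0.44704 → 3.1713 m/s
1.765 h × 3600 → 6354 s
d = v × t = 3.1713 m/s × 6354 s = 20150.4 m
20150.4 m ÷ (1609.34 m/mi) = 12.5209 mi

12.52 mi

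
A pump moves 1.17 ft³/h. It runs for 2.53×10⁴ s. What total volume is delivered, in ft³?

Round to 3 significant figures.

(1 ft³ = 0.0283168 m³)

1.17 ft³/h → 9.20296×10⁻⁶ m³/s
V = Q × t = 9.20296×10⁻⁶ × 25300 = 0.232835 m³
In ft³: 0.232835 / 0.0283168 = 8.2225 ft³

8.22 ft³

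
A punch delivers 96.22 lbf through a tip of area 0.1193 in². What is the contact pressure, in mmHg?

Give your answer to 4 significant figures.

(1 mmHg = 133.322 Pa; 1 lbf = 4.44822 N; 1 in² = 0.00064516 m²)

4.171×10⁴ mmHg

96.22 lbf × 4.44822 = 428.008 N
0.1193 in² × 0.00064516 = 7.69676×10⁻⁵ m²
P = F / A = 428.008 N / 7.69676×10⁻⁵ m² = 5.56089×10⁶ Pa
5.56089×10⁶ Pa ÷ (133.322 Pa/mmHg) = 41710.2 mmHg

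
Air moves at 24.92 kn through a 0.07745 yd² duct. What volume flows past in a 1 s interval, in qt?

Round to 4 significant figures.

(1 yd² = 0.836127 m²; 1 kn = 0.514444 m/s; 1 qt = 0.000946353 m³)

877.3 qt

24.92 kn × 0.514444 = 12.8199 m/s
0.07745 yd² × 0.836127 = 0.064758 m²
V = v × A × t = 12.8199 m/s × 0.064758 m² × 1 s = 0.830191 m³
0.830191 m³ ÷ (0.000946353 m³/qt) = 877.253 qt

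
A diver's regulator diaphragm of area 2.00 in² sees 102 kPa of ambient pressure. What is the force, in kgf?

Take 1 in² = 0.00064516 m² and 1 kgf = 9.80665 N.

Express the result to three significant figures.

102 kPa × 1000 = 102000 Pa
2.00 in² × 0.00064516 = 0.00129032 m²
F = P × A = 102000 Pa × 0.00129032 m² = 131.613 N
131.613 N ÷ (9.80665 N/kgf) = 13.4208 kgf

13.4 kgf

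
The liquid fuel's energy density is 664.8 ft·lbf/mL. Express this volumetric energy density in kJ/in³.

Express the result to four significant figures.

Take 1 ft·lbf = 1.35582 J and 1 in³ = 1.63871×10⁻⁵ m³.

664.8 ft·lbf/mL × 1.35582 J/ft·lbf ÷ 10⁻⁶ m³/mL = 9.01349×10⁸ J/m³
9.01349×10⁸ J/m³ ÷ 1000 J/kJ × 1.63871×10⁻⁵ m³/in³ = 14.7705 kJ/in³

14.77 kJ/in³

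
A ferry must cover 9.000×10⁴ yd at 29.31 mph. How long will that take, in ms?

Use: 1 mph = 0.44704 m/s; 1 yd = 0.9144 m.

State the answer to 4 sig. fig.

9.000×10⁴ yd × 0.9144 → 82296 m
29.31 mph × 0.44704 → 13.1027 m/s
t = d / v = 82296 m / 13.1027 m/s = 6280.84 s
6280.84 s ÷ (0.001 s/ms) = 6.28084×10⁶ ms

6.281×10⁶ ms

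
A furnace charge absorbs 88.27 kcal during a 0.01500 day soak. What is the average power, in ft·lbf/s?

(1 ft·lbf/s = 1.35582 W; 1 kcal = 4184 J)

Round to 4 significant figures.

88.27 kcal × 4184 = 369322 J
0.01500 day × 86400 = 1296 s
P = E / t = 369322 J / 1296 s = 284.971 W
284.971 W ÷ (1.35582 W/ft·lbf/s) = 210.184 ft·lbf/s

210.2 ft·lbf/s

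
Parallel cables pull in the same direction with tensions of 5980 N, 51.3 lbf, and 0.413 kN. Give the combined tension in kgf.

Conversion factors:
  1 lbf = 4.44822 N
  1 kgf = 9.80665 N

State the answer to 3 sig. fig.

5980 N (already N)
51.3 lbf × 4.44822 = 228.194 N
0.413 kN × 1000 = 413 N
Combined: 5980 + 228.194 + 413 = 6621.19 N
In kgf: 6621.19 / 9.80665 = 675.173 kgf

675 kgf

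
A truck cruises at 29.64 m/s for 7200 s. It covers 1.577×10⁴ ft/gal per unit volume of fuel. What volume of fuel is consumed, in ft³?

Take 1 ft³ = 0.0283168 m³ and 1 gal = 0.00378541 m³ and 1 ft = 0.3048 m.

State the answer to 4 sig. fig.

5.935 ft³

d = v × t = 29.64 × 7200 = 213408 m
1.577×10⁴ ft/gal → 1.2698×10⁶ m/m³
V = d / (distance per unit fuel) = 213408 / 1.2698×10⁶ = 0.168064 m³
In ft³: 0.168064 / 0.0283168 = 5.93513 ft³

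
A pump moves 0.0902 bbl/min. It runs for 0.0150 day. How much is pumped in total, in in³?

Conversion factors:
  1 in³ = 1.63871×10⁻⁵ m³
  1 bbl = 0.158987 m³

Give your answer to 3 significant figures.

0.0902 bbl/min → 2.3901×10⁻⁴ m³/s
0.0150 day → 1296 s
V = Q × t = 2.3901×10⁻⁴ × 1296 = 0.309757 m³
In in³: 0.309757 / 1.63871×10⁻⁵ = 18902.5 in³

1.89×10⁴ in³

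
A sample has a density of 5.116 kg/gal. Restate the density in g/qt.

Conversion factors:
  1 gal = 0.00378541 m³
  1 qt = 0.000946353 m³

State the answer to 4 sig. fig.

1279 g/qt

5.116 kg/gal ÷ 0.00378541 m³/gal = 1351.5 kg/m³
1351.5 kg/m³ ÷ 0.001 kg/g × 0.000946353 m³/qt = 1279 g/qt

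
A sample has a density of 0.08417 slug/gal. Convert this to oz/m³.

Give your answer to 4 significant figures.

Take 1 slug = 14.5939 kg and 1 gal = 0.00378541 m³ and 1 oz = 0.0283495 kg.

1.145×10⁴ oz/m³

0.08417 slug/gal × 14.5939 kg/slug ÷ 0.00378541 m³/gal = 324.501 kg/m³
324.501 kg/m³ ÷ 0.0283495 kg/oz = 11446.4 oz/m³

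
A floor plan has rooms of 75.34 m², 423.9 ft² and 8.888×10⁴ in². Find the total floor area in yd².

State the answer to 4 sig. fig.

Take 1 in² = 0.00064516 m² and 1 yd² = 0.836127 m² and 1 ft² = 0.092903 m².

75.34 m² (already m²)
423.9 ft² × 0.092903 = 39.3816 m²
8.888×10⁴ in² × 0.00064516 = 57.3418 m²
Total: 75.34 + 39.3816 + 57.3418 = 172.063 m²
In yd²: 172.063 / 0.836127 = 205.786 yd²

205.8 yd²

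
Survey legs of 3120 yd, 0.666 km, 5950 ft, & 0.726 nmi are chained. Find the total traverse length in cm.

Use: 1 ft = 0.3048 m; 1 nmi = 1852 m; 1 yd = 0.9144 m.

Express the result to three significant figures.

6.68×10⁵ cm

3120 yd × 0.9144 = 2852.93 m
0.666 km × 1000 = 666 m
5950 ft × 0.3048 = 1813.56 m
0.726 nmi × 1852 = 1344.55 m
Total: 2852.93 + 666 + 1813.56 + 1344.55 = 6677.04 m
In cm: 6677.04 / 0.01 = 667704 cm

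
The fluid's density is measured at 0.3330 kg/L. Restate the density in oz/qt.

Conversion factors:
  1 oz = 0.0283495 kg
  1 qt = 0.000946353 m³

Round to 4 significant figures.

11.12 oz/qt

0.3330 kg/L ÷ 0.001 m³/L = 333 kg/m³
333 kg/m³ ÷ 0.0283495 kg/oz × 0.000946353 m³/qt = 11.1161 oz/qt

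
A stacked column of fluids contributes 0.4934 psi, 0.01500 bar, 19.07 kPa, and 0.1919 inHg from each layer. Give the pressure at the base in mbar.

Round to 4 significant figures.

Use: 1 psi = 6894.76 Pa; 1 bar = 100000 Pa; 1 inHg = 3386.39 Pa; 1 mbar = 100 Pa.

0.4934 psi × 6894.76 = 3401.87 Pa
0.01500 bar × 100000 = 1500 Pa
19.07 kPa × 1000 = 19070 Pa
0.1919 inHg × 3386.39 = 649.848 Pa
Combined: 3401.87 + 1500 + 19070 + 649.848 = 24621.7 Pa
In mbar: 24621.7 / 100 = 246.217 mbar

246.2 mbar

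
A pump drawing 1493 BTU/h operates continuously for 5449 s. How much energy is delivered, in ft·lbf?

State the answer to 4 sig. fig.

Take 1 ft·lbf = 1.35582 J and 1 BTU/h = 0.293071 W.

1493 BTU/h × 0.293071 → 437.555 W
E = P × t = 437.555 W × 5449 s = 2.38424×10⁶ J
2.38424×10⁶ J ÷ (1.35582 J/ft·lbf) = 1.75852×10⁶ ft·lbf

1.759×10⁶ ft·lbf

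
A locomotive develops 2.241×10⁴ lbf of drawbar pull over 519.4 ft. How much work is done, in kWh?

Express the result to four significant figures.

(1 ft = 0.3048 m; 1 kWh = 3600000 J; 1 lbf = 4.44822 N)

4.384 kWh

2.241×10⁴ lbf × 4.44822 = 99684.6 N
519.4 ft × 0.3048 = 158.313 m
W = F × d = 99684.6 N × 158.313 m = 1.57814×10⁷ J
1.57814×10⁷ J ÷ (3600000 J/kWh) = 4.38372 kWh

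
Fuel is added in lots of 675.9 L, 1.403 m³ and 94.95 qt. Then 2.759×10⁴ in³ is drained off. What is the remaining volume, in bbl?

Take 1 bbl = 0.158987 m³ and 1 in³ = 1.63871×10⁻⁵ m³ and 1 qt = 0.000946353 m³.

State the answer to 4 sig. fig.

675.9 L × 0.001 = 0.6759 m³
1.403 m³ (already m³)
94.95 qt × 0.000946353 = 0.0898562 m³
2.759×10⁴ in³ × 1.63871×10⁻⁵ = 0.45212 m³
Sum: 0.6759 + 1.403 + 0.0898562 − 0.45212 = 1.71664 m³
In bbl: 1.71664 / 0.158987 = 10.7974 bbl

10.80 bbl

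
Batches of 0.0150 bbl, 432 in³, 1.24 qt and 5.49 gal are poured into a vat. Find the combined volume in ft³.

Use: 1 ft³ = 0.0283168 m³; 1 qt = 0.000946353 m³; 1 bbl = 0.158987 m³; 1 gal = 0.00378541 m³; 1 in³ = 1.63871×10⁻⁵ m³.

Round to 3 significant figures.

1.11 ft³

0.0150 bbl × 0.158987 → 0.0023848 m³
432 in³ × 1.63871×10⁻⁵ → 0.00707923 m³
1.24 qt × 0.000946353 → 0.00117348 m³
5.49 gal × 0.00378541 → 0.0207819 m³
Total: 0.0023848 + 0.00707923 + 0.00117348 + 0.0207819 = 0.0314194 m³
In ft³: 0.0314194 / 0.0283168 = 1.10957 ft³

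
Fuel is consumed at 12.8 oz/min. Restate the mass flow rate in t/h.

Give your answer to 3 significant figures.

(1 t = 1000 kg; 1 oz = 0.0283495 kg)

0.0218 t/h

12.8 oz/min × 0.0283495 kg/oz ÷ 60 s/min = 0.00604789 kg/s
0.00604789 kg/s ÷ 1000 kg/t × 3600 s/h = 0.0217724 t/h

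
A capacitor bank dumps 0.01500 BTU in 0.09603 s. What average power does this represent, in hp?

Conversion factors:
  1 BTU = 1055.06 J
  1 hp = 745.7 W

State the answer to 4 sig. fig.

0.2210 hp

0.01500 BTU × 1055.06 = 15.8259 J
P = E / t = 15.8259 J / 0.09603 s = 164.802 W
164.802 W ÷ (745.7 W/hp) = 0.221003 hp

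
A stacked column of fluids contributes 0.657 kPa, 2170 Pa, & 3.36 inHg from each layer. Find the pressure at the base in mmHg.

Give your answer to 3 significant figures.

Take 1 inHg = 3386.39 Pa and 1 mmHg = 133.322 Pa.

107 mmHg

0.657 kPa × 1000 = 657 Pa
2170 Pa (already Pa)
3.36 inHg × 3386.39 = 11378.3 Pa
Total: 657 + 2170 + 11378.3 = 14205.3 Pa
In mmHg: 14205.3 / 133.322 = 106.549 mmHg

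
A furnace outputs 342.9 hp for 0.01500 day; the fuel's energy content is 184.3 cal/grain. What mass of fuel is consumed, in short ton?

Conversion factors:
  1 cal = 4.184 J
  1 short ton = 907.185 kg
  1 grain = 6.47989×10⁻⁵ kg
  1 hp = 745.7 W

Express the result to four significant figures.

342.9 hp → 255701 W
0.01500 day → 1296 s
E = P × t = 255701 × 1296 = 3.31388×10⁸ J
184.3 cal/grain → 1.19001×10⁷ J/kg
m = E / e_s = 3.31388×10⁸ / 1.19001×10⁷ = 27.8475 kg
In short ton: 27.8475 / 907.185 = 0.0306966 short ton

0.03070 short ton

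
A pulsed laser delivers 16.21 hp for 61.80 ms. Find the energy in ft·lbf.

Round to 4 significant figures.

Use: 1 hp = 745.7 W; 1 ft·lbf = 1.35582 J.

551.0 ft·lbf

16.21 hp × 745.7 → 12087.8 W
61.80 ms × 0.001 → 0.0618 s
E = P × t = 12087.8 W × 0.0618 s = 747.026 J
747.026 J ÷ (1.35582 J/ft·lbf) = 550.977 ft·lbf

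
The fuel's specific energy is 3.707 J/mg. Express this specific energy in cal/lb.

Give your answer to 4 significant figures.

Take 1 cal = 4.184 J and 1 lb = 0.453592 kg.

4.019×10⁵ cal/lb

3.707 J/mg ÷ 10⁻⁶ kg/mg = 3.707×10⁶ J/kg
3.707×10⁶ J/kg ÷ 4.184 J/cal × 0.453592 kg/lb = 401880 cal/lb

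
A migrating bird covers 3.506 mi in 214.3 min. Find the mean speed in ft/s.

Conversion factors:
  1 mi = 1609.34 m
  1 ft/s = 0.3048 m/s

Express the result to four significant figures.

1.440 ft/s

3.506 mi × 1609.34 → 5642.35 m
214.3 min × 60 → 12858 s
v = d / t = 5642.35 m / 12858 s = 0.43882 m/s
0.43882 m/s ÷ (0.3048 m/s/ft/s) = 1.4397 ft/s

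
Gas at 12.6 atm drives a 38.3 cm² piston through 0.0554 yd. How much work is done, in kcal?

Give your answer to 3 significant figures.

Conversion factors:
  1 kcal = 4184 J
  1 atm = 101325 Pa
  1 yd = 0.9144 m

12.6 atm → 1.2767×10⁶ Pa
38.3 cm² → 0.00383 m²
F = P × A = 1.2767×10⁶ × 0.00383 = 4889.76 N
0.0554 yd → 0.0506578 m
W = F × d = 4889.76 × 0.0506578 = 247.704 J
In kcal: 247.704 / 4184 = 0.0592027 kcal

0.0592 kcal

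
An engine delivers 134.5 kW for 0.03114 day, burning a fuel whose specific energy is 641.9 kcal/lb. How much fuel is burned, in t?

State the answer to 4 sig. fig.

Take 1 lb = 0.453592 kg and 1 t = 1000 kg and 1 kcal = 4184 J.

0.06112 t

134.5 kW → 134500 W
0.03114 day → 2690.5 s
E = P × t = 134500 × 2690.5 = 3.61872×10⁸ J
641.9 kcal/lb → 5.92098×10⁶ J/kg
m = E / e_s = 3.61872×10⁸ / 5.92098×10⁶ = 61.1169 kg
In t: 61.1169 / 1000 = 0.0611169 t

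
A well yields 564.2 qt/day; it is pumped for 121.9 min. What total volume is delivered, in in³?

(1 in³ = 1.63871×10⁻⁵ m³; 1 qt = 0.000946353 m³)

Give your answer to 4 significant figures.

2758 in³

564.2 qt/day → 6.17977×10⁻⁶ m³/s
121.9 min → 7314 s
V = Q × t = 6.17977×10⁻⁶ × 7314 = 0.0451988 m³
In in³: 0.0451988 / 1.63871×10⁻⁵ = 2758.19 in³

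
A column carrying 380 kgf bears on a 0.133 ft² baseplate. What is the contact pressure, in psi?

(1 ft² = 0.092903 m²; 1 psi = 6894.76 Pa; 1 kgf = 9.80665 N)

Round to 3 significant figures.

380 kgf × 9.80665 → 3726.53 N
0.133 ft² × 0.092903 → 0.0123561 m²
P = F / A = 3726.53 N / 0.0123561 m² = 301594 Pa
301594 Pa ÷ (6894.76 Pa/psi) = 43.7425 psi

43.7 psi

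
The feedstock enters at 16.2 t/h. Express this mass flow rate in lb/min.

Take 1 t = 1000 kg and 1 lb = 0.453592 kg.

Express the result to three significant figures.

16.2 t/h × 1000 kg/t ÷ 3600 s/h = 4.5 kg/s
4.5 kg/s ÷ 0.453592 kg/lb × 60 s/min = 595.249 lb/min

595 lb/min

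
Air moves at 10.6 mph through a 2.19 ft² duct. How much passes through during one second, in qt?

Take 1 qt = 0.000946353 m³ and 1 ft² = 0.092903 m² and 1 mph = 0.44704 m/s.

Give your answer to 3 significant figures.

1020 qt

10.6 mph × 0.44704 → 4.73862 m/s
2.19 ft² × 0.092903 → 0.203458 m²
V = v × A × t = 4.73862 m/s × 0.203458 m² × 1 s = 0.96411 m³
0.96411 m³ ÷ (0.000946353 m³/qt) = 1018.76 qt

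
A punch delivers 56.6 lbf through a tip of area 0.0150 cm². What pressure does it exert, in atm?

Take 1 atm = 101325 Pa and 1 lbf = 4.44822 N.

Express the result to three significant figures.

1660 atm

56.6 lbf × 4.44822 → 251.769 N
0.0150 cm² × 0.0001 → 1.5×10⁻⁶ m²
P = F / A = 251.769 N / 1.5×10⁻⁶ m² = 1.67846×10⁸ Pa
1.67846×10⁸ Pa ÷ (101325 Pa/atm) = 1656.51 atm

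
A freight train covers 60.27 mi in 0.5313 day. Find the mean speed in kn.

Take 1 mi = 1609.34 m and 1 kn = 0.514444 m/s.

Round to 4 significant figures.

60.27 mi × 1609.34 → 96994.9 m
0.5313 day × 86400 → 45904.3 s
v = d / t = 96994.9 m / 45904.3 s = 2.11298 m/s
2.11298 m/s ÷ (0.514444 m/s/kn) = 4.10731 kn

4.107 kn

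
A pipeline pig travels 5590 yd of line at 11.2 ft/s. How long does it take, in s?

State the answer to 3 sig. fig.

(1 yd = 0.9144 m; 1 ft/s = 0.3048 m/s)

5590 yd × 0.9144 = 5111.5 m
11.2 ft/s × 0.3048 = 3.41376 m/s
t = d / v = 5111.5 m / 3.41376 m/s = 1497.32 s

1500 s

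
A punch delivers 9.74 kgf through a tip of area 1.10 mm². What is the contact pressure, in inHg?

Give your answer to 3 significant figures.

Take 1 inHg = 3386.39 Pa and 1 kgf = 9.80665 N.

2.56×10⁴ inHg

9.74 kgf × 9.80665 = 95.5168 N
1.10 mm² × 10⁻⁶ = 1.1×10⁻⁶ m²
P = F / A = 95.5168 N / 1.1×10⁻⁶ m² = 8.68335×10⁷ Pa
8.68335×10⁷ Pa ÷ (3386.39 Pa/inHg) = 25641.9 inHg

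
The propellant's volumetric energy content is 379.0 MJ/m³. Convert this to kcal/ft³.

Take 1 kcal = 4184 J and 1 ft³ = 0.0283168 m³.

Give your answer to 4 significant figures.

2565 kcal/ft³

379.0 MJ/m³ × 1000000 J/MJ = 3.79×10⁸ J/m³
3.79×10⁸ J/m³ ÷ 4184 J/kcal × 0.0283168 m³/ft³ = 2565.03 kcal/ft³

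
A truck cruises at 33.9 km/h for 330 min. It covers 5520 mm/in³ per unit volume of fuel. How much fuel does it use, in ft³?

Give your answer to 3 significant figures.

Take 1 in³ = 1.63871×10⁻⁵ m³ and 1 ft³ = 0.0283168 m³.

33.9 km/h → 9.41667 m/s
330 min → 19800 s
d = v × t = 9.41667 × 19800 = 186450 m
5520 mm/in³ → 336850 m/m³
V = d / (distance per unit fuel) = 186450 / 336850 = 0.55351 m³
In ft³: 0.55351 / 0.0283168 = 19.5471 ft³

19.5 ft³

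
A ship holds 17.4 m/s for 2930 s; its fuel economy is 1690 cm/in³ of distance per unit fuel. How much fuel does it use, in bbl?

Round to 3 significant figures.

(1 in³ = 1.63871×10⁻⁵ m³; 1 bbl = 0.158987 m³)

d = v × t = 17.4 × 2930 = 50982 m
1690 cm/in³ → 1.0313×10⁶ m/m³
V = d / (distance per unit fuel) = 50982 / 1.0313×10⁶ = 0.0494347 m³
In bbl: 0.0494347 / 0.158987 = 0.310935 bbl

0.311 bbl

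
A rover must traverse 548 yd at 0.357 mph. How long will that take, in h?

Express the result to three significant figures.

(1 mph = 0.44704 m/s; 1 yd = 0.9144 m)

548 yd × 0.9144 → 501.091 m
0.357 mph × 0.44704 → 0.159593 m/s
t = d / v = 501.091 m / 0.159593 m/s = 3139.81 s
3139.81 s ÷ (3600 s/h) = 0.872169 h

0.872 h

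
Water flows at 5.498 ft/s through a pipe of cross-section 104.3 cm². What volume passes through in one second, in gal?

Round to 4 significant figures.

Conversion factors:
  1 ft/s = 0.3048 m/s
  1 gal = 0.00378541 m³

5.498 ft/s × 0.3048 → 1.67579 m/s
104.3 cm² × 0.0001 → 0.01043 m²
V = v × A × t = 1.67579 m/s × 0.01043 m² × 1 s = 0.0174785 m³
0.0174785 m³ ÷ (0.00378541 m³/gal) = 4.61733 gal

4.617 gal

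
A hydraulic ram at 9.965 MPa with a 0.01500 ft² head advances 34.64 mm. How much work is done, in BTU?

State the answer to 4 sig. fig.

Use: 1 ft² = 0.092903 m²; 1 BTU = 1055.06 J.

0.4559 BTU

9.965 MPa → 9.965×10⁶ Pa
0.01500 ft² → 0.00139354 m²
F = P × A = 9.965×10⁶ × 0.00139354 = 13886.6 N
34.64 mm → 0.03464 m
W = F × d = 13886.6 × 0.03464 = 481.032 J
In BTU: 481.032 / 1055.06 = 0.455929 BTU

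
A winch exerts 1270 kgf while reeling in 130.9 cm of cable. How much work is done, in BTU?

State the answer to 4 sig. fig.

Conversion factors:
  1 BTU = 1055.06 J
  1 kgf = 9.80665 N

1270 kgf × 9.80665 → 12454.4 N
130.9 cm × 0.01 → 1.309 m
W = F × d = 12454.4 N × 1.309 m = 16302.8 J
16302.8 J ÷ (1055.06 J/BTU) = 15.452 BTU

15.45 BTU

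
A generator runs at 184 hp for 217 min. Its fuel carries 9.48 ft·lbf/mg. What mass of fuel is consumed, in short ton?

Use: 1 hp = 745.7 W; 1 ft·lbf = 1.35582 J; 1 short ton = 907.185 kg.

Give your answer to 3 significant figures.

184 hp → 137209 W
217 min → 13020 s
E = P × t = 137209 × 13020 = 1.78646×10⁹ J
9.48 ft·lbf/mg → 1.28532×10⁷ J/kg
m = E / e_s = 1.78646×10⁹ / 1.28532×10⁷ = 138.99 kg
In short ton: 138.99 / 907.185 = 0.15321 short ton

0.153 short ton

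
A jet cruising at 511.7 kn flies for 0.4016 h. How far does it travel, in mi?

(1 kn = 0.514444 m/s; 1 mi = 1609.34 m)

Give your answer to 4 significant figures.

511.7 kn × 0.514444 = 263.241 m/s
0.4016 h × 3600 = 1445.76 s
d = v × t = 263.241 m/s × 1445.76 s = 380583 m
380583 m ÷ (1609.34 m/mi) = 236.484 mi

236.5 mi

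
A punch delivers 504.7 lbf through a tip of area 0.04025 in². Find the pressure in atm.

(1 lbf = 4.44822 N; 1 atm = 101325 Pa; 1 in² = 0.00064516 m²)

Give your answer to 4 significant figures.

853.2 atm

504.7 lbf × 4.44822 = 2245.02 N
0.04025 in² × 0.00064516 = 2.59677×10⁻⁵ m²
P = F / A = 2245.02 N / 2.59677×10⁻⁵ m² = 8.64543×10⁷ Pa
8.64543×10⁷ Pa ÷ (101325 Pa/atm) = 853.238 atm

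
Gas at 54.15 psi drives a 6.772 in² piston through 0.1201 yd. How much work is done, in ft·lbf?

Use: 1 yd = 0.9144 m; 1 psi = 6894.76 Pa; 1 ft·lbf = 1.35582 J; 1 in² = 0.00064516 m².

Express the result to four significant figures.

132.1 ft·lbf

54.15 psi → 373351 Pa
6.772 in² → 0.00436902 m²
F = P × A = 373351 × 0.00436902 = 1631.18 N
0.1201 yd → 0.109819 m
W = F × d = 1631.18 × 0.109819 = 179.135 J
In ft·lbf: 179.135 / 1.35582 = 132.123 ft·lbf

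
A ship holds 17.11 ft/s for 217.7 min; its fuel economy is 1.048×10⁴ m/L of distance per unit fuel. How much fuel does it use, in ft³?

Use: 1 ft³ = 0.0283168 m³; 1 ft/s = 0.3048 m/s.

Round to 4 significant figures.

0.2295 ft³

17.11 ft/s → 5.21513 m/s
217.7 min → 13062 s
d = v × t = 5.21513 × 13062 = 68120 m
1.048×10⁴ m/L → 1.048×10⁷ m/m³
V = d / (distance per unit fuel) = 68120 / 1.048×10⁷ = 0.0065 m³
In ft³: 0.0065 / 0.0283168 = 0.229546 ft³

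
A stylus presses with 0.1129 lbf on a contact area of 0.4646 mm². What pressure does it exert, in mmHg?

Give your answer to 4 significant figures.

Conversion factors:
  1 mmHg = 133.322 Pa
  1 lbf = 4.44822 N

8108 mmHg

0.1129 lbf × 4.44822 = 0.502204 N
0.4646 mm² × 10⁻⁶ = 4.646×10⁻⁷ m²
P = F / A = 0.502204 N / 4.646×10⁻⁷ m² = 1.08094×10⁶ Pa
1.08094×10⁶ Pa ÷ (133.322 Pa/mmHg) = 8107.74 mmHg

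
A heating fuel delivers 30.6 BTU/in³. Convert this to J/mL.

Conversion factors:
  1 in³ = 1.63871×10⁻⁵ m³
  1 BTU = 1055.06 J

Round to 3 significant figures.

1970 J/mL

30.6 BTU/in³ × 1055.06 J/BTU ÷ 1.63871×10⁻⁵ m³/in³ = 1.97014×10⁹ J/m³
1.97014×10⁹ J/m³ × 10⁻⁶ m³/mL = 1970.14 J/mL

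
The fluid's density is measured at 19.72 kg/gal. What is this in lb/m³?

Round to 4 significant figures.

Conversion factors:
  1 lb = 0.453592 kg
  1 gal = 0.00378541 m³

1.148×10⁴ lb/m³

19.72 kg/gal ÷ 0.00378541 m³/gal = 5209.48 kg/m³
5209.48 kg/m³ ÷ 0.453592 kg/lb = 11484.9 lb/m³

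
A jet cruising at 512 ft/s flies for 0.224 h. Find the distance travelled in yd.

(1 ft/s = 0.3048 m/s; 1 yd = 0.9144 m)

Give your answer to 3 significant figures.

512 ft/s × 0.3048 → 156.058 m/s
0.224 h × 3600 → 806.4 s
d = v × t = 156.058 m/s × 806.4 s = 125845 m
125845 m ÷ (0.9144 m/yd) = 137626 yd

1.38×10⁵ yd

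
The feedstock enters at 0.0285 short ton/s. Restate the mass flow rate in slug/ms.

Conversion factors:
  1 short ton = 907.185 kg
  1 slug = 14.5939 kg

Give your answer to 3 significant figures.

0.00177 slug/ms

0.0285 short ton/s × 907.185 kg/short ton = 25.8548 kg/s
25.8548 kg/s ÷ 14.5939 kg/slug × 0.001 s/ms = 0.00177162 slug/ms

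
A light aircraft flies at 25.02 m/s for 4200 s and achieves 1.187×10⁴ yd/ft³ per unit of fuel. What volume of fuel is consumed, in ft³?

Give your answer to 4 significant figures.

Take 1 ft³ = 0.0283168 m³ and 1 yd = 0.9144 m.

9.682 ft³

d = v × t = 25.02 × 4200 = 105084 m
1.187×10⁴ yd/ft³ → 383303 m/m³
V = d / (distance per unit fuel) = 105084 / 383303 = 0.274154 m³
In ft³: 0.274154 / 0.0283168 = 9.68167 ft³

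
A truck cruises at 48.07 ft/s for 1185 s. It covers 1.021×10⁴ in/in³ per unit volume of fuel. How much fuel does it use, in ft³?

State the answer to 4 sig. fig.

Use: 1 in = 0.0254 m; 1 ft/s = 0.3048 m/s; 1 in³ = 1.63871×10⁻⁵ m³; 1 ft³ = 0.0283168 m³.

0.03874 ft³

48.07 ft/s → 14.6517 m/s
d = v × t = 14.6517 × 1185 = 17362.3 m
1.021×10⁴ in/in³ → 1.58255×10⁷ m/m³
V = d / (distance per unit fuel) = 17362.3 / 1.58255×10⁷ = 0.00109711 m³
In ft³: 0.00109711 / 0.0283168 = 0.0387441 ft³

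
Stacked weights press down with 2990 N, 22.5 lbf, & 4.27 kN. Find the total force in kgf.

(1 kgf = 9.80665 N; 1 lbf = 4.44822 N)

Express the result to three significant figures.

751 kgf

2990 N (already N)
22.5 lbf × 4.44822 = 100.085 N
4.27 kN × 1000 = 4270 N
Total: 2990 + 100.085 + 4270 = 7360.08 N
In kgf: 7360.08 / 9.80665 = 750.519 kgf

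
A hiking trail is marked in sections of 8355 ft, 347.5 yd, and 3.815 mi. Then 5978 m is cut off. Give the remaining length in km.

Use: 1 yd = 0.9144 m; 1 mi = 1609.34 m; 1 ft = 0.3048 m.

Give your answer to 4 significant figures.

8355 ft × 0.3048 → 2546.6 m
347.5 yd × 0.9144 → 317.754 m
3.815 mi × 1609.34 → 6139.63 m
5978 m (already m)
Sum: 2546.6 + 317.754 + 6139.63 − 5978 = 3025.98 m
In km: 3025.98 / 1000 = 3.02598 km

3.026 km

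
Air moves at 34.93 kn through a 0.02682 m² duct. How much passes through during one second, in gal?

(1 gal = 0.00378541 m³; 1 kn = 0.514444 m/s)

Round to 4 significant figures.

34.93 kn × 0.514444 → 17.9695 m/s
V = v × A × t = 17.9695 m/s × 0.02682 m² × 1 s = 0.481942 m³
0.481942 m³ ÷ (0.00378541 m³/gal) = 127.316 gal

127.3 gal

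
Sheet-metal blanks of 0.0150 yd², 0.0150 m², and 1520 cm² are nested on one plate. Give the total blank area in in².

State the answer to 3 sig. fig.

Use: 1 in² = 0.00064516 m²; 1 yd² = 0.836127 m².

278 in²

0.0150 yd² × 0.836127 = 0.0125419 m²
0.0150 m² (already m²)
1520 cm² × 0.0001 = 0.152 m²
Total: 0.0125419 + 0.015 + 0.152 = 0.179542 m²
In in²: 0.179542 / 0.00064516 = 278.291 in²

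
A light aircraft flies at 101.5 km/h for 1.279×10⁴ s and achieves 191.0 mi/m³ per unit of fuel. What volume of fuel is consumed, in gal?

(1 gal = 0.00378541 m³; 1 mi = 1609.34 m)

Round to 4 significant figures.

309.9 gal

101.5 km/h → 28.1944 m/s
d = v × t = 28.1944 × 12790 = 360606 m
191.0 mi/m³ → 307384 m/m³
V = d / (distance per unit fuel) = 360606 / 307384 = 1.17314 m³
In gal: 1.17314 / 0.00378541 = 309.911 gal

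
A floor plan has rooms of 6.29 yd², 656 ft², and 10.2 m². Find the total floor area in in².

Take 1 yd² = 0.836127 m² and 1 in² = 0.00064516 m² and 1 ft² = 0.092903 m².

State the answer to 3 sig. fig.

1.18×10⁵ in²

6.29 yd² × 0.836127 → 5.25924 m²
656 ft² × 0.092903 → 60.9444 m²
10.2 m² (already m²)
Total: 5.25924 + 60.9444 + 10.2 = 76.4036 m²
In in²: 76.4036 / 0.00064516 = 118426 in²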